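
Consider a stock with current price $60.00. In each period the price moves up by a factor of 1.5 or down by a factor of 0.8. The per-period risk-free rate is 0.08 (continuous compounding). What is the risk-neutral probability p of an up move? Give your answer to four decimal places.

Risk-neutral probability p = (e^0.08 − 0.8)/(1.5 − 0.8) = 0.2833/0.7000 = 0.4047

p = 0.4047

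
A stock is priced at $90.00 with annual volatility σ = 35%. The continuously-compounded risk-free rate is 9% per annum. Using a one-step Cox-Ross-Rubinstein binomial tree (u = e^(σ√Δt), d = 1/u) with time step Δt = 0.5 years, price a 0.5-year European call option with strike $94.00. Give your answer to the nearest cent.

CRR parameters: u = e^(σ√Δt) = e^(0.35·√0.5) = 1.2808, d = 1/u = 0.7808
Per-period rate: rΔt = 0.09·0.5 = 0.045, so R = e^0.045 = 1.0460
Risk-neutral probability p = (e^0.045 − 0.7808)/(1.2808 − 0.7808) = 0.2653/0.5000 = 0.5305
Terminal stock prices: S_u = 115.3, S_d = 70.27
Terminal payoffs (S − K): max(21.27, 0) = 21.27, max(-23.73, 0) = 0
Node 0 (S = 90): V_0 = e^(−0.045)·[0.5305·21.2723 + 0.4695·0.0000] = 10.7882

$10.79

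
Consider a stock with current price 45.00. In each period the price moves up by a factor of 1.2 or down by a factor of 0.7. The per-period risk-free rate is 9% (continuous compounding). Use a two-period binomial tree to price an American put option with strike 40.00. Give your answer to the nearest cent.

1.95

Risk-neutral probability p = (e^0.09 − 0.7)/(1.2 − 0.7) = 0.3942/0.5000 = 0.7883
Terminal stock prices: S_uu = 64.8, S_ud = 37.8, S_dd = 22.05
Terminal payoffs (K − S): max(-24.8, 0) = 0, max(2.2, 0) = 2.2, max(17.95, 0) = 17.95
Node u (S = 54): continuation = e^(−0.09)·[0.7883·0.0000 + 0.2117·2.2000] = 0.4256; exercise value = 0.0000 ≤ continuation, so V_u = 0.4256
Node d (S = 31.5): continuation = e^(−0.09)·[0.7883·2.2000 + 0.2117·17.9500] = 5.0572; exercise value = 8.5000 > continuation, so V_d = 8.5000 (exercise)
Node 0 (S = 45): continuation = e^(−0.09)·[0.7883·0.4256 + 0.2117·8.5000] = 1.9508; exercise value = 0.0000 ≤ continuation, so V_0 = 1.9508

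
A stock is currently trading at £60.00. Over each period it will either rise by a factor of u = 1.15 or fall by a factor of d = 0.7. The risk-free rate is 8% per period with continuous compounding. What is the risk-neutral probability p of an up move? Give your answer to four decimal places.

Risk-neutral probability p = (e^0.08 − 0.7)/(1.15 − 0.7) = 0.3833/0.4500 = 0.8517

p = 0.8517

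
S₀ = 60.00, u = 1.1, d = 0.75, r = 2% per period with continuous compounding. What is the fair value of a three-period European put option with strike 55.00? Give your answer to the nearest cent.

Risk-neutral probability p = (e^0.02 − 0.75)/(1.1 − 0.75) = 0.2702/0.3500 = 0.7720
Terminal stock prices: S_uuu = 79.86, S_uud = 54.45, S_udd = 37.12, S_ddd = 25.31
Terminal payoffs (K − S): max(-24.86, 0) = 0, max(0.55, 0) = 0.55, max(17.88, 0) = 17.88, max(29.69, 0) = 29.69
Node uu (S = 72.6): V_uu = e^(−0.02)·[0.7720·0.0000 + 0.2280·0.5500] = 0.1229
Node ud (S = 49.5): V_ud = e^(−0.02)·[0.7720·0.5500 + 0.2280·17.8750] = 4.4109
Node dd (S = 33.75): V_dd = e^(−0.02)·[0.7720·17.8750 + 0.2280·29.6875] = 20.1609
Node u (S = 66): V_u = e^(−0.02)·[0.7720·0.1229 + 0.2280·4.4109] = 1.0788
Node d (S = 45): V_d = e^(−0.02)·[0.7720·4.4109 + 0.2280·20.1609] = 7.8434
Node 0 (S = 60): V_0 = e^(−0.02)·[0.7720·1.0788 + 0.2280·7.8434] = 2.5692

2.57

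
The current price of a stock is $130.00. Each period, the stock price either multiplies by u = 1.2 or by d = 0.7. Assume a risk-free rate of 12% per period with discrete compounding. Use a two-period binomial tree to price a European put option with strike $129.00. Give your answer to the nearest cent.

$5.58

Risk-neutral probability p = (1 + 0.12 − 0.7)/(1.2 − 0.7) = 0.4200/0.5000 = 0.8400
Terminal stock prices: S_uu = 187.2, S_ud = 109.2, S_dd = 63.7
Terminal payoffs (K − S): max(-58.2, 0) = 0, max(19.8, 0) = 19.8, max(65.3, 0) = 65.3
Node u (S = 156): V_u = 1/1.12·[0.8400·0.0000 + 0.1600·19.8000] = 2.8286
Node d (S = 91): V_d = 1/1.12·[0.8400·19.8000 + 0.1600·65.3000] = 24.1786
Node 0 (S = 130): V_0 = 1/1.12·[0.8400·2.8286 + 0.1600·24.1786] = 5.5755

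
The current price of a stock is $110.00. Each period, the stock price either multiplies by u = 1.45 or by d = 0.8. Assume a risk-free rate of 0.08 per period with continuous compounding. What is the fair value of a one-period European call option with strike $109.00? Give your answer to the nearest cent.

Risk-neutral probability p = (e^0.08 − 0.8)/(1.45 − 0.8) = 0.2833/0.6500 = 0.4358
Terminal stock prices: S_u = 159.5, S_d = 88
Terminal payoffs (S − K): max(50.5, 0) = 50.5, max(-21, 0) = 0
Node 0 (S = 110): V_0 = e^(−0.08)·[0.4358·50.5000 + 0.5642·0.0000] = 20.3171

$20.32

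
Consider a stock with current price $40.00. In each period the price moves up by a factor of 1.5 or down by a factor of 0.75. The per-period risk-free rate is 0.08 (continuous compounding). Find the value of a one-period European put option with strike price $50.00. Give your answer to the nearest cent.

Risk-neutral probability p = (e^0.08 − 0.75)/(1.5 − 0.75) = 0.3333/0.7500 = 0.4444
Terminal stock prices: S_u = 60, S_d = 30
Terminal payoffs (K − S): max(-10, 0) = 0, max(20, 0) = 20
Node 0 (S = 40): V_0 = e^(−0.08)·[0.4444·0.0000 + 0.5556·20.0000] = 10.2580

$10.26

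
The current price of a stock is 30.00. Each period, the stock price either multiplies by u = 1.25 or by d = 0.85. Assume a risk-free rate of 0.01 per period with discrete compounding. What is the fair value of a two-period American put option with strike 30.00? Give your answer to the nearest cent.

2.94

Risk-neutral probability p = (1 + 0.01 − 0.85)/(1.25 − 0.85) = 0.1600/0.4000 = 0.4000
Terminal stock prices: S_uu = 46.88, S_ud = 31.88, S_dd = 21.67
Terminal payoffs (K − S): max(-16.88, 0) = 0, max(-1.875, 0) = 0, max(8.325, 0) = 8.325
Node u (S = 37.5): continuation = 1/1.01·[0.4000·0.0000 + 0.6000·0.0000] = 0.0000; exercise value = 0.0000 ≤ continuation, so V_u = 0.0000
Node d (S = 25.5): continuation = 1/1.01·[0.4000·0.0000 + 0.6000·8.3250] = 4.9455; exercise value = 4.5000 ≤ continuation, so V_d = 4.9455
Node 0 (S = 30): continuation = 1/1.01·[0.4000·0.0000 + 0.6000·4.9455] = 2.9379; exercise value = 0.0000 ≤ continuation, so V_0 = 2.9379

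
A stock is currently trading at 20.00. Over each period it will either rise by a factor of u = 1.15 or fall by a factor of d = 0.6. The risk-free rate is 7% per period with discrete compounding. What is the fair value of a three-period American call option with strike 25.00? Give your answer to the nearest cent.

2.76

Risk-neutral probability p = (1 + 0.07 − 0.6)/(1.15 − 0.6) = 0.4700/0.5500 = 0.8545
Terminal stock prices: S_uuu = 30.42, S_uud = 15.87, S_udd = 8.28, S_ddd = 4.32
Terminal payoffs (S − K): max(5.417, 0) = 5.417, max(-9.13, 0) = 0, max(-16.72, 0) = 0, max(-20.68, 0) = 0
Node uu (S = 26.45): continuation = 1/1.07·[0.8545·5.4175 + 0.1455·0.0000] = 4.3266; exercise value = 1.4500 ≤ continuation, so V_uu = 4.3266
Node ud (S = 13.8): continuation = 1/1.07·[0.8545·0.0000 + 0.1455·0.0000] = 0.0000; exercise value = 0.0000 ≤ continuation, so V_ud = 0.0000
Node dd (S = 7.2): continuation = 1/1.07·[0.8545·0.0000 + 0.1455·0.0000] = 0.0000; exercise value = 0.0000 ≤ continuation, so V_dd = 0.0000
Node u (S = 23): continuation = 1/1.07·[0.8545·4.3266 + 0.1455·0.0000] = 3.4554; exercise value = 0.0000 ≤ continuation, so V_u = 3.4554
Node d (S = 12): continuation = 1/1.07·[0.8545·0.0000 + 0.1455·0.0000] = 0.0000; exercise value = 0.0000 ≤ continuation, so V_d = 0.0000
Node 0 (S = 20): continuation = 1/1.07·[0.8545·3.4554 + 0.1455·0.0000] = 2.7596; exercise value = 0.0000 ≤ continuation, so V_0 = 2.7596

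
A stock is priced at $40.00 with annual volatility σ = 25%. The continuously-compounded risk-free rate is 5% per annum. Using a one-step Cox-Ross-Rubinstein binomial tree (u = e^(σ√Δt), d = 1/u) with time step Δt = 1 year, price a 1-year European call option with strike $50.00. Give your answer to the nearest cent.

CRR parameters: u = e^(σ√Δt) = e^(0.25·√1) = 1.2840, d = 1/u = 0.7788
Per-period rate: rΔt = 0.05·1 = 0.05, so R = e^0.05 = 1.0513
Risk-neutral probability p = (e^0.05 − 0.7788)/(1.2840 − 0.7788) = 0.2725/0.5052 = 0.5393
Terminal stock prices: S_u = 51.36, S_d = 31.15
Terminal payoffs (S − K): max(1.361, 0) = 1.361, max(-18.85, 0) = 0
Node 0 (S = 40): V_0 = e^(−0.05)·[0.5393·1.3610 + 0.4607·0.0000] = 0.6982

$0.70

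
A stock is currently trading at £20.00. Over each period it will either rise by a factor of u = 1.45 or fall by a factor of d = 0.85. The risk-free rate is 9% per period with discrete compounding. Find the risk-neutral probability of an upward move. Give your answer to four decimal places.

Risk-neutral probability p = (1 + 0.09 − 0.85)/(1.45 − 0.85) = 0.2400/0.6000 = 0.4000

p = 0.4000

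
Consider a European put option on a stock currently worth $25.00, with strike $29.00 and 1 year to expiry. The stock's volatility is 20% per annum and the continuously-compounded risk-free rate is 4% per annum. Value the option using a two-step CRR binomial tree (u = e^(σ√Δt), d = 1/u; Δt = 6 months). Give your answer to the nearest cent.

$4.01

CRR parameters: u = e^(σ√Δt) = e^(0.2·√0.5) = 1.1519, d = 1/u = 0.8681
Per-period rate: rΔt = 0.04·0.5 = 0.02, so R = e^0.02 = 1.0202
Risk-neutral probability p = (e^0.02 − 0.8681)/(1.1519 − 0.8681) = 0.1521/0.2838 = 0.5359
Terminal stock prices: S_uu = 33.17, S_ud = 25, S_dd = 18.84
Terminal payoffs (K − S): max(-4.172, 0) = 0, max(4, 0) = 4, max(10.16, 0) = 10.16
Node u (S = 28.8): V_u = e^(−0.02)·[0.5359·0.0000 + 0.4641·4.0000] = 1.8197
Node d (S = 21.7): V_d = e^(−0.02)·[0.5359·4.0000 + 0.4641·10.1590] = 6.7227
Node 0 (S = 25): V_0 = e^(−0.02)·[0.5359·1.8197 + 0.4641·6.7227] = 4.0141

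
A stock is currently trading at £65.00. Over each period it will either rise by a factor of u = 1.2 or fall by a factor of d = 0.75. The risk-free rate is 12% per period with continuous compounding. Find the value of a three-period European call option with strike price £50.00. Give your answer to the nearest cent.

£30.46

Risk-neutral probability p = (e^0.12 − 0.75)/(1.2 − 0.75) = 0.3775/0.4500 = 0.8389
Terminal stock prices: S_uuu = 112.3, S_uud = 70.2, S_udd = 43.88, S_ddd = 27.42
Terminal payoffs (S − K): max(62.32, 0) = 62.32, max(20.2, 0) = 20.2, max(-6.125, 0) = 0, max(-22.58, 0) = 0
Node uu (S = 93.6): V_uu = e^(−0.12)·[0.8389·62.3200 + 0.1611·20.2000] = 49.2540
Node ud (S = 58.5): V_ud = e^(−0.12)·[0.8389·20.2000 + 0.1611·0.0000] = 15.0292
Node dd (S = 36.56): V_dd = e^(−0.12)·[0.8389·0.0000 + 0.1611·0.0000] = 0.0000
Node u (S = 78): V_u = e^(−0.12)·[0.8389·49.2540 + 0.1611·15.0292] = 38.7937
Node d (S = 48.75): V_d = e^(−0.12)·[0.8389·15.0292 + 0.1611·0.0000] = 11.1821
Node 0 (S = 65): V_0 = e^(−0.12)·[0.8389·38.7937 + 0.1611·11.1821] = 30.4612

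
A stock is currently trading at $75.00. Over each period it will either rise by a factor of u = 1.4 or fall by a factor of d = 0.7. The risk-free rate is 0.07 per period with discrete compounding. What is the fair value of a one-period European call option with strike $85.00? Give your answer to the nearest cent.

$9.88

Risk-neutral probability p = (1 + 0.07 − 0.7)/(1.4 − 0.7) = 0.3700/0.7000 = 0.5286
Terminal stock prices: S_u = 105, S_d = 52.5
Terminal payoffs (S − K): max(20, 0) = 20, max(-32.5, 0) = 0
Node 0 (S = 75): V_0 = 1/1.07·[0.5286·20.0000 + 0.4714·0.0000] = 9.8798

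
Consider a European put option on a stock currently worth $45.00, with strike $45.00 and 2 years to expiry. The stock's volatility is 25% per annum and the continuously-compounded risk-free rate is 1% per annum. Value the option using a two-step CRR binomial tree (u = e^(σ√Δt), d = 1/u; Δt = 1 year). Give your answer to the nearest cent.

CRR parameters: u = e^(σ√Δt) = e^(0.25·√1) = 1.2840, d = 1/u = 0.7788
Per-period rate: rΔt = 0.01·1 = 0.01, so R = e^0.01 = 1.0101
Risk-neutral probability p = (e^0.01 − 0.7788)/(1.2840 − 0.7788) = 0.2312/0.5052 = 0.4577
Terminal stock prices: S_uu = 74.19, S_ud = 45, S_dd = 27.29
Terminal payoffs (K − S): max(-29.19, 0) = 0, max(0, 0) = 0, max(17.71, 0) = 17.71
Node u (S = 57.78): V_u = e^(−0.01)·[0.4577·0.0000 + 0.5423·0.0000] = 0.0000
Node d (S = 35.05): V_d = e^(−0.01)·[0.4577·0.0000 + 0.5423·17.7061] = 9.5062
Node 0 (S = 45): V_0 = e^(−0.01)·[0.4577·0.0000 + 0.5423·9.5062] = 5.1038

$5.10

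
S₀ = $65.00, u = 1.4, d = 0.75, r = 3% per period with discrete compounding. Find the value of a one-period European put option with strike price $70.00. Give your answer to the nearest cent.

$11.74

Risk-neutral probability p = (1 + 0.03 − 0.75)/(1.4 − 0.75) = 0.2800/0.6500 = 0.4308
Terminal stock prices: S_u = 91, S_d = 48.75
Terminal payoffs (K − S): max(-21, 0) = 0, max(21.25, 0) = 21.25
Node 0 (S = 65): V_0 = 1/1.03·[0.4308·0.0000 + 0.5692·21.2500] = 11.7438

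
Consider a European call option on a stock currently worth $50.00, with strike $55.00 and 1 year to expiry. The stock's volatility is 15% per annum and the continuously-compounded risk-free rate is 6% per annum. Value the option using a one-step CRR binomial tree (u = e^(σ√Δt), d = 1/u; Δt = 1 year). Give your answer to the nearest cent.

CRR parameters: u = e^(σ√Δt) = e^(0.15·√1) = 1.1618, d = 1/u = 0.8607
Per-period rate: rΔt = 0.06·1 = 0.06, so R = e^0.06 = 1.0618
Risk-neutral probability p = (e^0.06 − 0.8607)/(1.1618 − 0.8607) = 0.2011/0.3011 = 0.6679
Terminal stock prices: S_u = 58.09, S_d = 43.04
Terminal payoffs (S − K): max(3.092, 0) = 3.092, max(-11.96, 0) = 0
Node 0 (S = 50): V_0 = e^(−0.06)·[0.6679·3.0917 + 0.3321·0.0000] = 1.9448

$1.94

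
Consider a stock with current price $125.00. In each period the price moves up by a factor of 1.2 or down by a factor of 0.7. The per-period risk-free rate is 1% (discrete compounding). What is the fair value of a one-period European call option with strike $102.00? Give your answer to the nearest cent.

$29.47

Risk-neutral probability p = (1 + 0.01 − 0.7)/(1.2 − 0.7) = 0.3100/0.5000 = 0.6200
Terminal stock prices: S_u = 150, S_d = 87.5
Terminal payoffs (S − K): max(48, 0) = 48, max(-14.5, 0) = 0
Node 0 (S = 125): V_0 = 1/1.01·[0.6200·48.0000 + 0.3800·0.0000] = 29.4653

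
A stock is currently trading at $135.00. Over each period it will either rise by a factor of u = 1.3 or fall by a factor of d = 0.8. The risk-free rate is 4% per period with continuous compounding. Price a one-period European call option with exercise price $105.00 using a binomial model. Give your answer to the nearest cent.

$34.12

Risk-neutral probability p = (e^0.04 − 0.8)/(1.3 − 0.8) = 0.2408/0.5000 = 0.4816
Terminal stock prices: S_u = 175.5, S_d = 108
Terminal payoffs (S − K): max(70.5, 0) = 70.5, max(3, 0) = 3
Node 0 (S = 135): V_0 = e^(−0.04)·[0.4816·70.5000 + 0.5184·3.0000] = 34.1171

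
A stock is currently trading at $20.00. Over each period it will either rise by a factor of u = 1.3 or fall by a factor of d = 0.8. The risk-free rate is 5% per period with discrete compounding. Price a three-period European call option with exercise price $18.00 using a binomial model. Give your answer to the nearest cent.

Risk-neutral probability p = (1 + 0.05 − 0.8)/(1.3 − 0.8) = 0.2500/0.5000 = 0.5000
Terminal stock prices: S_uuu = 43.94, S_uud = 27.04, S_udd = 16.64, S_ddd = 10.24
Terminal payoffs (S − K): max(25.94, 0) = 25.94, max(9.04, 0) = 9.04, max(-1.36, 0) = 0, max(-7.76, 0) = 0
Node uu (S = 33.8): V_uu = 1/1.05·[0.5000·25.9400 + 0.5000·9.0400] = 16.6571
Node ud (S = 20.8): V_ud = 1/1.05·[0.5000·9.0400 + 0.5000·0.0000] = 4.3048
Node dd (S = 12.8): V_dd = 1/1.05·[0.5000·0.0000 + 0.5000·0.0000] = 0.0000
Node u (S = 26): V_u = 1/1.05·[0.5000·16.6571 + 0.5000·4.3048] = 9.9819
Node d (S = 16): V_d = 1/1.05·[0.5000·4.3048 + 0.5000·0.0000] = 2.0499
Node 0 (S = 20): V_0 = 1/1.05·[0.5000·9.9819 + 0.5000·2.0499] = 5.7294

$5.73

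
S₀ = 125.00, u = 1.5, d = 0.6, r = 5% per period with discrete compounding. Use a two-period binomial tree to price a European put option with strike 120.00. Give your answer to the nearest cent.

Risk-neutral probability p = (1 + 0.05 − 0.6)/(1.5 − 0.6) = 0.4500/0.9000 = 0.5000
Terminal stock prices: S_uu = 281.2, S_ud = 112.5, S_dd = 45
Terminal payoffs (K − S): max(-161.2, 0) = 0, max(7.5, 0) = 7.5, max(75, 0) = 75
Node u (S = 187.5): V_u = 1/1.05·[0.5000·0.0000 + 0.5000·7.5000] = 3.5714
Node d (S = 75): V_d = 1/1.05·[0.5000·7.5000 + 0.5000·75.0000] = 39.2857
Node 0 (S = 125): V_0 = 1/1.05·[0.5000·3.5714 + 0.5000·39.2857] = 20.4082

20.41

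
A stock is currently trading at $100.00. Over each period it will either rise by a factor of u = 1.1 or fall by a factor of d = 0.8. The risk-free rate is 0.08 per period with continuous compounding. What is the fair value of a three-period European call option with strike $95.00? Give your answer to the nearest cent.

Risk-neutral probability p = (e^0.08 − 0.8)/(1.1 − 0.8) = 0.2833/0.3000 = 0.9443
Terminal stock prices: S_uuu = 133.1, S_uud = 96.8, S_udd = 70.4, S_ddd = 51.2
Terminal payoffs (S − K): max(38.1, 0) = 38.1, max(1.8, 0) = 1.8, max(-24.6, 0) = 0, max(-43.8, 0) = 0
Node uu (S = 121): V_uu = e^(−0.08)·[0.9443·38.1000 + 0.0557·1.8000] = 33.3039
Node ud (S = 88): V_ud = e^(−0.08)·[0.9443·1.8000 + 0.0557·0.0000] = 1.5690
Node dd (S = 64): V_dd = e^(−0.08)·[0.9443·0.0000 + 0.0557·0.0000] = 0.0000
Node u (S = 110): V_u = e^(−0.08)·[0.9443·33.3039 + 0.0557·1.5690] = 29.1114
Node d (S = 80): V_d = e^(−0.08)·[0.9443·1.5690 + 0.0557·0.0000] = 1.3677
Node 0 (S = 100): V_0 = e^(−0.08)·[0.9443·29.1114 + 0.0557·1.3677] = 25.4464

$25.45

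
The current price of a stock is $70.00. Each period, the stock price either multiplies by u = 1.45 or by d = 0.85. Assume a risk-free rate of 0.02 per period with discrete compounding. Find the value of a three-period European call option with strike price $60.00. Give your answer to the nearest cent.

$19.36

Risk-neutral probability p = (1 + 0.02 − 0.85)/(1.45 − 0.85) = 0.1700/0.6000 = 0.2833
Terminal stock prices: S_uuu = 213.4, S_uud = 125.1, S_udd = 73.33, S_ddd = 42.99
Terminal payoffs (S − K): max(153.4, 0) = 153.4, max(65.1, 0) = 65.1, max(13.33, 0) = 13.33, max(-17.01, 0) = 0
Node uu (S = 147.2): V_uu = 1/1.02·[0.2833·153.4038 + 0.7167·65.0988] = 88.3515
Node ud (S = 86.27): V_ud = 1/1.02·[0.2833·65.0988 + 0.7167·13.3337] = 27.4515
Node dd (S = 50.57): V_dd = 1/1.02·[0.2833·13.3337 + 0.7167·0.0000] = 3.7038
Node u (S = 101.5): V_u = 1/1.02·[0.2833·88.3515 + 0.7167·27.4515] = 43.8299
Node d (S = 59.5): V_d = 1/1.02·[0.2833·27.4515 + 0.7167·3.7038] = 10.2278
Node 0 (S = 70): V_0 = 1/1.02·[0.2833·43.8299 + 0.7167·10.2278] = 19.3611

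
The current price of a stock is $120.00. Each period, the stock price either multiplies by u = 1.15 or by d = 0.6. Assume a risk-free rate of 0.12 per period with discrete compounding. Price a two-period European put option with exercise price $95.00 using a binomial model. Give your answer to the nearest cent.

Risk-neutral probability p = (1 + 0.12 − 0.6)/(1.15 − 0.6) = 0.5200/0.5500 = 0.9455
Terminal stock prices: S_uu = 158.7, S_ud = 82.8, S_dd = 43.2
Terminal payoffs (K − S): max(-63.7, 0) = 0, max(12.2, 0) = 12.2, max(51.8, 0) = 51.8
Node u (S = 138): V_u = 1/1.12·[0.9455·0.0000 + 0.0545·12.2000] = 0.5942
Node d (S = 72): V_d = 1/1.12·[0.9455·12.2000 + 0.0545·51.8000] = 12.8214
Node 0 (S = 120): V_0 = 1/1.12·[0.9455·0.5942 + 0.0545·12.8214] = 1.1260

$1.13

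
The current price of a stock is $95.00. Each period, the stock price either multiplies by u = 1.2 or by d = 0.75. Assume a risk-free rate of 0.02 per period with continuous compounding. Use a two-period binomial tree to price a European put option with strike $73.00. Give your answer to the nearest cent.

$3.00

Risk-neutral probability p = (e^0.02 − 0.75)/(1.2 − 0.75) = 0.2702/0.4500 = 0.6004
Terminal stock prices: S_uu = 136.8, S_ud = 85.5, S_dd = 53.44
Terminal payoffs (K − S): max(-63.8, 0) = 0, max(-12.5, 0) = 0, max(19.56, 0) = 19.56
Node u (S = 114): V_u = e^(−0.02)·[0.6004·0.0000 + 0.3996·0.0000] = 0.0000
Node d (S = 71.25): V_d = e^(−0.02)·[0.6004·0.0000 + 0.3996·19.5625] = 7.6615
Node 0 (S = 95): V_0 = e^(−0.02)·[0.6004·0.0000 + 0.3996·7.6615] = 3.0005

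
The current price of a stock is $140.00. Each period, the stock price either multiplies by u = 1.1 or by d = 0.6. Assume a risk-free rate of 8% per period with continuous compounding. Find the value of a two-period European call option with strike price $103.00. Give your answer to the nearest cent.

$52.86

Risk-neutral probability p = (e^0.08 − 0.6)/(1.1 − 0.6) = 0.4833/0.5000 = 0.9666
Terminal stock prices: S_uu = 169.4, S_ud = 92.4, S_dd = 50.4
Terminal payoffs (S − K): max(66.4, 0) = 66.4, max(-10.6, 0) = 0, max(-52.6, 0) = 0
Node u (S = 154): V_u = e^(−0.08)·[0.9666·66.4000 + 0.0334·0.0000] = 59.2461
Node d (S = 84): V_d = e^(−0.08)·[0.9666·0.0000 + 0.0334·0.0000] = 0.0000
Node 0 (S = 140): V_0 = e^(−0.08)·[0.9666·59.2461 + 0.0334·0.0000] = 52.8629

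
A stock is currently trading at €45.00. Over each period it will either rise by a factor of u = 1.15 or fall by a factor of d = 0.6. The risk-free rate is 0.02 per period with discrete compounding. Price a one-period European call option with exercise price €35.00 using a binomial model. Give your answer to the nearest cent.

€12.54

Risk-neutral probability p = (1 + 0.02 − 0.6)/(1.15 − 0.6) = 0.4200/0.5500 = 0.7636
Terminal stock prices: S_u = 51.75, S_d = 27
Terminal payoffs (S − K): max(16.75, 0) = 16.75, max(-8, 0) = 0
Node 0 (S = 45): V_0 = 1/1.02·[0.7636·16.7500 + 0.2364·0.0000] = 12.5401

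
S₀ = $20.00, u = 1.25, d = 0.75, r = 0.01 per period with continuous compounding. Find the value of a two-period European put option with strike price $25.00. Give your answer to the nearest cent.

$6.16

Risk-neutral probability p = (e^0.01 − 0.75)/(1.25 − 0.75) = 0.2601/0.5000 = 0.5201
Terminal stock prices: S_uu = 31.25, S_ud = 18.75, S_dd = 11.25
Terminal payoffs (K − S): max(-6.25, 0) = 0, max(6.25, 0) = 6.25, max(13.75, 0) = 13.75
Node u (S = 25): V_u = e^(−0.01)·[0.5201·0.0000 + 0.4799·6.2500] = 2.9695
Node d (S = 15): V_d = e^(−0.01)·[0.5201·6.2500 + 0.4799·13.7500] = 9.7512
Node 0 (S = 20): V_0 = e^(−0.01)·[0.5201·2.9695 + 0.4799·9.7512] = 6.1621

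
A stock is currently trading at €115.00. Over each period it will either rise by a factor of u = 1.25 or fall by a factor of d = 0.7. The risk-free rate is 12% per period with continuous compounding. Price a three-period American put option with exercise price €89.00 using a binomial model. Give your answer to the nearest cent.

€2.27

Risk-neutral probability p = (e^0.12 − 0.7)/(1.25 − 0.7) = 0.4275/0.5500 = 0.7773
Terminal stock prices: S_uuu = 224.6, S_uud = 125.8, S_udd = 70.44, S_ddd = 39.44
Terminal payoffs (K − S): max(-135.6, 0) = 0, max(-36.78, 0) = 0, max(18.56, 0) = 18.56, max(49.56, 0) = 49.56
Node uu (S = 179.7): continuation = e^(−0.12)·[0.7773·0.0000 + 0.2227·0.0000] = 0.0000; exercise value = 0.0000 ≤ continuation, so V_uu = 0.0000
Node ud (S = 100.6): continuation = e^(−0.12)·[0.7773·0.0000 + 0.2227·18.5625] = 3.6670; exercise value = 0.0000 ≤ continuation, so V_ud = 3.6670
Node dd (S = 56.35): continuation = e^(−0.12)·[0.7773·18.5625 + 0.2227·49.5550] = 22.5859; exercise value = 32.6500 > continuation, so V_dd = 32.6500 (exercise)
Node u (S = 143.8): continuation = e^(−0.12)·[0.7773·0.0000 + 0.2227·3.6670] = 0.7244; exercise value = 0.0000 ≤ continuation, so V_u = 0.7244
Node d (S = 80.5): continuation = e^(−0.12)·[0.7773·3.6670 + 0.2227·32.6500] = 8.9778; exercise value = 8.5000 ≤ continuation, so V_d = 8.9778
Node 0 (S = 115): continuation = e^(−0.12)·[0.7773·0.7244 + 0.2227·8.9778] = 2.2729; exercise value = 0.0000 ≤ continuation, so V_0 = 2.2729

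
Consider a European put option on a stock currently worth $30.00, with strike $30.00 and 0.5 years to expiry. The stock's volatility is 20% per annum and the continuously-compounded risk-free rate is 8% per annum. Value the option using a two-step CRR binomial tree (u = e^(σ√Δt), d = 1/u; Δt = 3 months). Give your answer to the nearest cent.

CRR parameters: u = e^(σ√Δt) = e^(0.2·√0.25) = 1.1052, d = 1/u = 0.9048
Per-period rate: rΔt = 0.08·0.25 = 0.02, so R = e^0.02 = 1.0202
Risk-neutral probability p = (e^0.02 − 0.9048)/(1.1052 − 0.9048) = 0.1154/0.2003 = 0.5759
Terminal stock prices: S_uu = 36.64, S_ud = 30, S_dd = 24.56
Terminal payoffs (K − S): max(-6.642, 0) = 0, max(0, 0) = 0, max(5.438, 0) = 5.438
Node u (S = 33.16): V_u = e^(−0.02)·[0.5759·0.0000 + 0.4241·0.0000] = 0.0000
Node d (S = 27.15): V_d = e^(−0.02)·[0.5759·0.0000 + 0.4241·5.4381] = 2.2608
Node 0 (S = 30): V_0 = e^(−0.02)·[0.5759·0.0000 + 0.4241·2.2608] = 0.9399

$0.94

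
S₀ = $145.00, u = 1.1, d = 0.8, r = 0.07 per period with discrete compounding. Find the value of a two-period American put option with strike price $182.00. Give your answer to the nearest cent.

Risk-neutral probability p = (1 + 0.07 − 0.8)/(1.1 − 0.8) = 0.2700/0.3000 = 0.9000
Terminal stock prices: S_uu = 175.5, S_ud = 127.6, S_dd = 92.8
Terminal payoffs (K − S): max(6.55, 0) = 6.55, max(54.4, 0) = 54.4, max(89.2, 0) = 89.2
Node u (S = 159.5): continuation = 1/1.07·[0.9000·6.5500 + 0.1000·54.4000] = 10.5935; exercise value = 22.5000 > continuation, so V_u = 22.5000 (exercise)
Node d (S = 116): continuation = 1/1.07·[0.9000·54.4000 + 0.1000·89.2000] = 54.0935; exercise value = 66.0000 > continuation, so V_d = 66.0000 (exercise)
Node 0 (S = 145): continuation = 1/1.07·[0.9000·22.5000 + 0.1000·66.0000] = 25.0935; exercise value = 37.0000 > continuation, so V_0 = 37.0000 (exercise)

$37.00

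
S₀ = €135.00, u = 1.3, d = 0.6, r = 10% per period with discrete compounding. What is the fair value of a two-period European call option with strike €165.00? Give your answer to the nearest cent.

€26.63

Risk-neutral probability p = (1 + 0.1 − 0.6)/(1.3 − 0.6) = 0.5000/0.7000 = 0.7143
Terminal stock prices: S_uu = 228.2, S_ud = 105.3, S_dd = 48.6
Terminal payoffs (S − K): max(63.15, 0) = 63.15, max(-59.7, 0) = 0, max(-116.4, 0) = 0
Node u (S = 175.5): V_u = 1/1.1·[0.7143·63.1500 + 0.2857·0.0000] = 41.0065
Node d (S = 81): V_d = 1/1.1·[0.7143·0.0000 + 0.2857·0.0000] = 0.0000
Node 0 (S = 135): V_0 = 1/1.1·[0.7143·41.0065 + 0.2857·0.0000] = 26.6276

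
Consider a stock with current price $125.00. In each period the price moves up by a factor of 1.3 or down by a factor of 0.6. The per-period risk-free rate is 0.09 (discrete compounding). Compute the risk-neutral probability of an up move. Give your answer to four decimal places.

Risk-neutral probability p = (1 + 0.09 − 0.6)/(1.3 − 0.6) = 0.4900/0.7000 = 0.7000

p = 0.7000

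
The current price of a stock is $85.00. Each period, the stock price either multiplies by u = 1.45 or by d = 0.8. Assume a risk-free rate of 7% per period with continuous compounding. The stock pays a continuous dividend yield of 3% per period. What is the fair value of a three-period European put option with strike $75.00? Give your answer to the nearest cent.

Per-period risk-free factor R = e^0.07 = 1.0725; dividend-adjusted growth = e^(0.07−0.03) = 1.0408.
Risk-neutral probability p = (1.0408 − 0.8)/(1.45 − 0.8) = 0.2408/0.6500 = 0.3705
Terminal stock prices: S_uuu = 259.1, S_uud = 143, S_udd = 78.88, S_ddd = 43.52
Terminal payoffs (K − S): max(-184.1, 0) = 0, max(-67.97, 0) = 0, max(-3.88, 0) = 0, max(31.48, 0) = 31.48
Node uu (S = 178.7): V_uu = e^(−0.07)·[0.3705·0.0000 + 0.6295·0.0000] = 0.0000
Node ud (S = 98.6): V_ud = e^(−0.07)·[0.3705·0.0000 + 0.6295·0.0000] = 0.0000
Node dd (S = 54.4): V_dd = e^(−0.07)·[0.3705·0.0000 + 0.6295·31.4800] = 18.4776
Node u (S = 123.2): V_u = e^(−0.07)·[0.3705·0.0000 + 0.6295·0.0000] = 0.0000
Node d (S = 68): V_d = e^(−0.07)·[0.3705·0.0000 + 0.6295·18.4776] = 10.8456
Node 0 (S = 85): V_0 = e^(−0.07)·[0.3705·0.0000 + 0.6295·10.8456] = 6.3660

$6.37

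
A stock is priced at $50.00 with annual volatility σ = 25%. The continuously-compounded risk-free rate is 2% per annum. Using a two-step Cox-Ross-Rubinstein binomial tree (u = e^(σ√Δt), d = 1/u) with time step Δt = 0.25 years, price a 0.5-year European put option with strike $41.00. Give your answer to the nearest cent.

CRR parameters: u = e^(σ√Δt) = e^(0.25·√0.25) = 1.1331, d = 1/u = 0.8825
Per-period rate: rΔt = 0.02·0.25 = 0.005, so R = e^0.005 = 1.0050
Risk-neutral probability p = (e^0.005 − 0.8825)/(1.1331 − 0.8825) = 0.1225/0.2507 = 0.4888
Terminal stock prices: S_uu = 64.2, S_ud = 50, S_dd = 38.94
Terminal payoffs (K − S): max(-23.2, 0) = 0, max(-9, 0) = 0, max(2.06, 0) = 2.06
Node u (S = 56.66): V_u = e^(−0.005)·[0.4888·0.0000 + 0.5112·0.0000] = 0.0000
Node d (S = 44.12): V_d = e^(−0.005)·[0.4888·0.0000 + 0.5112·2.0600] = 1.0478
Node 0 (S = 50): V_0 = e^(−0.005)·[0.4888·0.0000 + 0.5112·1.0478] = 0.5330

$0.53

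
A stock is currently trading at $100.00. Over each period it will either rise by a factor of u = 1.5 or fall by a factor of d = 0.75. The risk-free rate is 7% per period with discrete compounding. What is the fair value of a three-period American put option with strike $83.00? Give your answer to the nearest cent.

$7.68

Risk-neutral probability p = (1 + 0.07 − 0.75)/(1.5 − 0.75) = 0.3200/0.7500 = 0.4267
Terminal stock prices: S_uuu = 337.5, S_uud = 168.8, S_udd = 84.38, S_ddd = 42.19
Terminal payoffs (K − S): max(-254.5, 0) = 0, max(-85.75, 0) = 0, max(-1.375, 0) = 0, max(40.81, 0) = 40.81
Node uu (S = 225): continuation = 1/1.07·[0.4267·0.0000 + 0.5733·0.0000] = 0.0000; exercise value = 0.0000 ≤ continuation, so V_uu = 0.0000
Node ud (S = 112.5): continuation = 1/1.07·[0.4267·0.0000 + 0.5733·0.0000] = 0.0000; exercise value = 0.0000 ≤ continuation, so V_ud = 0.0000
Node dd (S = 56.25): continuation = 1/1.07·[0.4267·0.0000 + 0.5733·40.8125] = 21.8684; exercise value = 26.7500 > continuation, so V_dd = 26.7500 (exercise)
Node u (S = 150): continuation = 1/1.07·[0.4267·0.0000 + 0.5733·0.0000] = 0.0000; exercise value = 0.0000 ≤ continuation, so V_u = 0.0000
Node d (S = 75): continuation = 1/1.07·[0.4267·0.0000 + 0.5733·26.7500] = 14.3333; exercise value = 8.0000 ≤ continuation, so V_d = 14.3333
Node 0 (S = 100): continuation = 1/1.07·[0.4267·0.0000 + 0.5733·14.3333] = 7.6802; exercise value = 0.0000 ≤ continuation, so V_0 = 7.6802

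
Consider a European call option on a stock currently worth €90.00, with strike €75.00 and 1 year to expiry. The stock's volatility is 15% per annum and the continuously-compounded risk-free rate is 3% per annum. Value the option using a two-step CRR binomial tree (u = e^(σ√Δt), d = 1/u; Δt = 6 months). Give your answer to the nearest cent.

€17.66

CRR parameters: u = e^(σ√Δt) = e^(0.15·√0.5) = 1.1119, d = 1/u = 0.8994
Per-period rate: rΔt = 0.03·0.5 = 0.015, so R = e^0.015 = 1.0151
Risk-neutral probability p = (e^0.015 − 0.8994)/(1.1119 − 0.8994) = 0.1157/0.2125 = 0.5446
Terminal stock prices: S_uu = 111.3, S_ud = 90, S_dd = 72.8
Terminal payoffs (S − K): max(36.27, 0) = 36.27, max(15, 0) = 15, max(-2.203, 0) = 0
Node u (S = 100.1): V_u = e^(−0.015)·[0.5446·36.2680 + 0.4554·15.0000] = 26.1872
Node d (S = 80.94): V_d = e^(−0.015)·[0.5446·15.0000 + 0.4554·0.0000] = 8.0477
Node 0 (S = 90): V_0 = e^(−0.015)·[0.5446·26.1872 + 0.4554·8.0477] = 17.6599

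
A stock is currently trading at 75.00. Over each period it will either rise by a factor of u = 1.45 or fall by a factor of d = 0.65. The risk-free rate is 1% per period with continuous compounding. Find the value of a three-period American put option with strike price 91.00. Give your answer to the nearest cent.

Risk-neutral probability p = (e^0.01 − 0.65)/(1.45 − 0.65) = 0.3601/0.8000 = 0.4501
Terminal stock prices: S_uuu = 228.6, S_uud = 102.5, S_udd = 45.95, S_ddd = 20.6
Terminal payoffs (K − S): max(-137.6, 0) = 0, max(-11.5, 0) = 0, max(45.05, 0) = 45.05, max(70.4, 0) = 70.4
Node uu (S = 157.7): continuation = e^(−0.01)·[0.4501·0.0000 + 0.5499·0.0000] = 0.0000; exercise value = 0.0000 ≤ continuation, so V_uu = 0.0000
Node ud (S = 70.69): continuation = e^(−0.01)·[0.4501·0.0000 + 0.5499·45.0531] = 24.5299; exercise value = 20.3125 ≤ continuation, so V_ud = 24.5299
Node dd (S = 31.69): continuation = e^(−0.01)·[0.4501·45.0531 + 0.5499·70.4031] = 58.4070; exercise value = 59.3125 > continuation, so V_dd = 59.3125 (exercise)
Node u (S = 108.8): continuation = e^(−0.01)·[0.4501·0.0000 + 0.5499·24.5299] = 13.3557; exercise value = 0.0000 ≤ continuation, so V_u = 13.3557
Node d (S = 48.75): continuation = e^(−0.01)·[0.4501·24.5299 + 0.5499·59.3125] = 43.2237; exercise value = 42.2500 ≤ continuation, so V_d = 43.2237
Node 0 (S = 75): continuation = e^(−0.01)·[0.4501·13.3557 + 0.5499·43.2237] = 29.4849; exercise value = 16.0000 ≤ continuation, so V_0 = 29.4849

29.48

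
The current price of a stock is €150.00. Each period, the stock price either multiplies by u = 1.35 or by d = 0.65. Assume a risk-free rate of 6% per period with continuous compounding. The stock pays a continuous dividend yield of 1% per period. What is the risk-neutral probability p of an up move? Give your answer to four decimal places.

Per-period risk-free factor R = e^0.06 = 1.0618; dividend-adjusted growth = e^(0.06−0.01) = 1.0513.
Risk-neutral probability p = (1.0513 − 0.65)/(1.35 − 0.65) = 0.4013/0.7000 = 0.5732

p = 0.5732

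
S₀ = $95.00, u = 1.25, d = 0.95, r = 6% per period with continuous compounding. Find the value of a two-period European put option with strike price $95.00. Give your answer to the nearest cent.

$3.23

Risk-neutral probability p = (e^0.06 − 0.95)/(1.25 − 0.95) = 0.1118/0.3000 = 0.3728
Terminal stock prices: S_uu = 148.4, S_ud = 112.8, S_dd = 85.74
Terminal payoffs (K − S): max(-53.44, 0) = 0, max(-17.81, 0) = 0, max(9.263, 0) = 9.263
Node u (S = 118.8): V_u = e^(−0.06)·[0.3728·0.0000 + 0.6272·0.0000] = 0.0000
Node d (S = 90.25): V_d = e^(−0.06)·[0.3728·0.0000 + 0.6272·9.2625] = 5.4712
Node 0 (S = 95): V_0 = e^(−0.06)·[0.3728·0.0000 + 0.6272·5.4712] = 3.2318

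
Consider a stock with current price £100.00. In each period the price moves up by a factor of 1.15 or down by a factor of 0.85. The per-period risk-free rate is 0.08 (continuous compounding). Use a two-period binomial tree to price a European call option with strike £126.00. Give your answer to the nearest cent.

Risk-neutral probability p = (e^0.08 − 0.85)/(1.15 − 0.85) = 0.2333/0.3000 = 0.7776
Terminal stock prices: S_uu = 132.2, S_ud = 97.75, S_dd = 72.25
Terminal payoffs (S − K): max(6.25, 0) = 6.25, max(-28.25, 0) = 0, max(-53.75, 0) = 0
Node u (S = 115): V_u = e^(−0.08)·[0.7776·6.2500 + 0.2224·0.0000] = 4.4865
Node d (S = 85): V_d = e^(−0.08)·[0.7776·0.0000 + 0.2224·0.0000] = 0.0000
Node 0 (S = 100): V_0 = e^(−0.08)·[0.7776·4.4865 + 0.2224·0.0000] = 3.2206

£3.22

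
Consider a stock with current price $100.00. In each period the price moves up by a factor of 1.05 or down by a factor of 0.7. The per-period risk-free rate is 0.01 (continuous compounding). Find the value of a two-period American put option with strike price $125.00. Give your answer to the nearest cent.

$25.00

Risk-neutral probability p = (e^0.01 − 0.7)/(1.05 − 0.7) = 0.3101/0.3500 = 0.8859
Terminal stock prices: S_uu = 110.2, S_ud = 73.5, S_dd = 49
Terminal payoffs (K − S): max(14.75, 0) = 14.75, max(51.5, 0) = 51.5, max(76, 0) = 76
Node u (S = 105): continuation = e^(−0.01)·[0.8859·14.7500 + 0.1141·51.5000] = 18.7562; exercise value = 20.0000 > continuation, so V_u = 20.0000 (exercise)
Node d (S = 70): continuation = e^(−0.01)·[0.8859·51.5000 + 0.1141·76.0000] = 53.7562; exercise value = 55.0000 > continuation, so V_d = 55.0000 (exercise)
Node 0 (S = 100): continuation = e^(−0.01)·[0.8859·20.0000 + 0.1141·55.0000] = 23.7562; exercise value = 25.0000 > continuation, so V_0 = 25.0000 (exercise)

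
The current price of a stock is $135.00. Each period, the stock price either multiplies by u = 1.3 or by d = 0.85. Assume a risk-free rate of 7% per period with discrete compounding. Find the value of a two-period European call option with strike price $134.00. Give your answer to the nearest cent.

$26.28

Risk-neutral probability p = (1 + 0.07 − 0.85)/(1.3 − 0.85) = 0.2200/0.4500 = 0.4889
Terminal stock prices: S_uu = 228.2, S_ud = 149.2, S_dd = 97.54
Terminal payoffs (S − K): max(94.15, 0) = 94.15, max(15.17, 0) = 15.17, max(-36.46, 0) = 0
Node u (S = 175.5): V_u = 1/1.07·[0.4889·94.1500 + 0.5111·15.1750] = 50.2664
Node d (S = 114.8): V_d = 1/1.07·[0.4889·15.1750 + 0.5111·0.0000] = 6.9335
Node 0 (S = 135): V_0 = 1/1.07·[0.4889·50.2664 + 0.5111·6.9335] = 26.2789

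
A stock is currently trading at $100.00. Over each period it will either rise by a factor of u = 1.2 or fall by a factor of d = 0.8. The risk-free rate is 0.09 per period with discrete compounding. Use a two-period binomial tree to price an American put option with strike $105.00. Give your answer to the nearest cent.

Risk-neutral probability p = (1 + 0.09 − 0.8)/(1.2 − 0.8) = 0.2900/0.4000 = 0.7250
Terminal stock prices: S_uu = 144, S_ud = 96, S_dd = 64
Terminal payoffs (K − S): max(-39, 0) = 0, max(9, 0) = 9, max(41, 0) = 41
Node u (S = 120): continuation = 1/1.09·[0.7250·0.0000 + 0.2750·9.0000] = 2.2706; exercise value = 0.0000 ≤ continuation, so V_u = 2.2706
Node d (S = 80): continuation = 1/1.09·[0.7250·9.0000 + 0.2750·41.0000] = 16.3303; exercise value = 25.0000 > continuation, so V_d = 25.0000 (exercise)
Node 0 (S = 100): continuation = 1/1.09·[0.7250·2.2706 + 0.2750·25.0000] = 7.8176; exercise value = 5.0000 ≤ continuation, so V_0 = 7.8176

$7.82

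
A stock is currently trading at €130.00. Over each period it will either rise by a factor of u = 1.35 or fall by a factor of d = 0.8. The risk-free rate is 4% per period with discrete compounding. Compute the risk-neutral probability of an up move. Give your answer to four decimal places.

p = 0.4364

Risk-neutral probability p = (1 + 0.04 − 0.8)/(1.35 − 0.8) = 0.2400/0.5500 = 0.4364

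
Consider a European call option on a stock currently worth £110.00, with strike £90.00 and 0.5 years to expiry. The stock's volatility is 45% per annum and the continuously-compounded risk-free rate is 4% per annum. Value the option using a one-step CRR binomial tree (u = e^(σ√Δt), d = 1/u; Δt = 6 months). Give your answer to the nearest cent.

£27.14

CRR parameters: u = e^(σ√Δt) = e^(0.45·√0.5) = 1.3746, d = 1/u = 0.7275
Per-period rate: rΔt = 0.04·0.5 = 0.02, so R = e^0.02 = 1.0202
Risk-neutral probability p = (e^0.02 − 0.7275)/(1.3746 − 0.7275) = 0.2927/0.6472 = 0.4523
Terminal stock prices: S_u = 151.2, S_d = 80.02
Terminal payoffs (S − K): max(61.21, 0) = 61.21, max(-9.98, 0) = 0
Node 0 (S = 110): V_0 = e^(−0.02)·[0.4523·61.2113 + 0.5477·0.0000] = 27.1394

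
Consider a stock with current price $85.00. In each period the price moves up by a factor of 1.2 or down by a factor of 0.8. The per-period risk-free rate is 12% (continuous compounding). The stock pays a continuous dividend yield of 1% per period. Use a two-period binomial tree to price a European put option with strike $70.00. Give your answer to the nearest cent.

Per-period risk-free factor R = e^0.12 = 1.1275; dividend-adjusted growth = e^(0.12−0.01) = 1.1163.
Risk-neutral probability p = (1.1163 − 0.8)/(1.2 − 0.8) = 0.3163/0.4000 = 0.7907
Terminal stock prices: S_uu = 122.4, S_ud = 81.6, S_dd = 54.4
Terminal payoffs (K − S): max(-52.4, 0) = 0, max(-11.6, 0) = 0, max(15.6, 0) = 15.6
Node u (S = 102): V_u = e^(−0.12)·[0.7907·0.0000 + 0.2093·0.0000] = 0.0000
Node d (S = 68): V_d = e^(−0.12)·[0.7907·0.0000 + 0.2093·15.6000] = 2.8959
Node 0 (S = 85): V_0 = e^(−0.12)·[0.7907·0.0000 + 0.2093·2.8959] = 0.5376

$0.54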